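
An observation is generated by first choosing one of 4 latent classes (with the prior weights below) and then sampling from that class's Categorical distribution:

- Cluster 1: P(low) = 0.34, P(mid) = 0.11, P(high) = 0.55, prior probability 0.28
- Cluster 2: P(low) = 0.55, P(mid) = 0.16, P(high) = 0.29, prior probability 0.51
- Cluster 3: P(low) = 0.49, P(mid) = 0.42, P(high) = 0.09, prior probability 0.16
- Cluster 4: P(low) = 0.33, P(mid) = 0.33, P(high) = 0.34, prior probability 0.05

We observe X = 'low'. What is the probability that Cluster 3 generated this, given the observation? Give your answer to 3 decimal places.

0.167

The responsibility of component k is π_k f_k(x) divided by Σ_j π_j f_j(x).
Evaluate each component's likelihood at the observed value:
  p_1 = P(low | comp) = 0.34
  p_2 = P(low | comp) = 0.55
  p_3 = P(low | comp) = 0.49
  p_4 = P(low | comp) = 0.33
Prior × likelihood for each component:
  π_1·p_1 = 0.28 × 0.34 = 0.0952
  π_2·p_2 = 0.51 × 0.55 = 0.2805
  π_3·p_3 = 0.16 × 0.49 = 0.0784
  π_4·p_4 = 0.05 × 0.33 = 0.0165
Evidence: 0.0952 + 0.2805 + 0.0784 + 0.0165 = 0.4706
So the posterior for Cluster 3 is 0.0784 / 0.4706 ≈ 0.167.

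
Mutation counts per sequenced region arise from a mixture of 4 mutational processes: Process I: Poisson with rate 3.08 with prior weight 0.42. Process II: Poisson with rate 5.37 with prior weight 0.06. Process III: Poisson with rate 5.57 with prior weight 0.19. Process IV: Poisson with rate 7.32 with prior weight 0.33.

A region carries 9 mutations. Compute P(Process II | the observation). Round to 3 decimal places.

0.056

Apply Bayes' rule: the posterior for each component is proportional to its prior times its likelihood at x.
Evaluate each component's likelihood at the observed value:
  f_I = e^(−3.08)·3.08^9/9! = 0.00315912
  f_II = e^(−5.37)·5.37^9/9! = 0.047626
  f_III = e^(−5.57)·5.57^9/9! = 0.0541893
  f_IV = e^(−7.32)·7.32^9/9! = 0.110103
Weight by the priors:
  π_I·f_I = 0.42 × 0.00315912 = 0.00132683
  π_II·f_II = 0.06 × 0.047626 = 0.00285756
  π_III·f_III = 0.19 × 0.0541893 = 0.010296
  π_IV·f_IV = 0.33 × 0.110103 = 0.0363342
Sum: 0.00132683 + 0.00285756 + 0.010296 + 0.0363342 = 0.0508145
P(Process II | the observation) = 0.00285756 / 0.0508145 ≈ 0.056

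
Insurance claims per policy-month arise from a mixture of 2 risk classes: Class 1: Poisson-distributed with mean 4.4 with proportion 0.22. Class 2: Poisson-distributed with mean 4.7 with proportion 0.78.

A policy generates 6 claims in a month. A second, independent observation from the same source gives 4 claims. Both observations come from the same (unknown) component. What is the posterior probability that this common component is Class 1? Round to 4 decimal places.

Posterior ∝ prior × likelihood, so P(k | x) ∝ π_k f_k(x); normalise over all components.
Since both observations come from the same component, the likelihood for component k is f_k(x₁)·f_k(x₂).
  L_1 = [0.123734] × [0.191736] = 0.0237242
  L_2 = [0.136167] × [0.184925] = 0.0251806
Unnormalised posteriors:
  π_1·L_1 = 0.22 × 0.0237242 = 0.00521932
  π_2·L_2 = 0.78 × 0.0251806 = 0.0196409
Denominator: 0.00521932 + 0.0196409 = 0.0248602
P(Class 1 | data) = 0.00521932 / 0.0248602 ≈ 0.2099

0.2099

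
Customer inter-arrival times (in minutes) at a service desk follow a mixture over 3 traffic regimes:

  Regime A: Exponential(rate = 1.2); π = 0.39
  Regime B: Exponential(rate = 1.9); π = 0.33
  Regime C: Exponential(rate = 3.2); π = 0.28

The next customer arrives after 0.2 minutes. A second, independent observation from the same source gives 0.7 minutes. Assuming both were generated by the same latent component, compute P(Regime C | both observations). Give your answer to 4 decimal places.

P(component k | x) = π_k·f_k(x) / marginal(x), where marginal(x) = Σ_j π_j·f_j(x).
Since both observations come from the same component, the likelihood for component k is f_k(x₁)·f_k(x₂).
  L_A = [1.2·e^(−1.2·0.2) = 1.2·e^(−0.2400) = 0.943953] × [0.518053] = 0.489018
  L_B = [1.9·e^(−1.9·0.2) = 1.9·e^(−0.3800) = 1.29934] × [0.502507] = 0.652926
  L_C = [3.2·e^(−3.2·0.2) = 3.2·e^(−0.6400) = 1.68734] × [0.340667] = 0.57482
Multiply by the mixture weights:
  π_A·L_A = 0.39 × 0.489018 = 0.190717
  π_B·L_B = 0.33 × 0.652926 = 0.215465
  π_C·L_C = 0.28 × 0.57482 = 0.16095
Marginal: 0.190717 + 0.215465 + 0.16095 = 0.567132
Responsibility of Regime C: 0.16095 / 0.567132 ≈ 0.2838

0.2838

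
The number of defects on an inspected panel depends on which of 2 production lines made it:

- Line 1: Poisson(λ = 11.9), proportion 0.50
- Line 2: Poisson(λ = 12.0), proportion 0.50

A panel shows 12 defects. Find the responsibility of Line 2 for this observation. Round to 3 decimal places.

0.500

Posterior ∝ prior × likelihood, so P(k | x) ∝ P(Z=k) f_k(x); normalise over all components.
Component likelihoods at x = 12 defects:
  L_1 = e^(−11.9)·11.9^12/12! = 0.11432
  L_2 = e^(−12.0)·12.0^12/12! = 0.114368
Weight by the priors:
  P(Z=1)·L_1 = 0.50 × 0.11432 = 0.05716
  P(Z=2)·L_2 = 0.50 × 0.114368 = 0.057184
Sum: 0.05716 + 0.057184 = 0.114344
Responsibility of Line 2: 0.057184 / 0.114344 ≈ 0.500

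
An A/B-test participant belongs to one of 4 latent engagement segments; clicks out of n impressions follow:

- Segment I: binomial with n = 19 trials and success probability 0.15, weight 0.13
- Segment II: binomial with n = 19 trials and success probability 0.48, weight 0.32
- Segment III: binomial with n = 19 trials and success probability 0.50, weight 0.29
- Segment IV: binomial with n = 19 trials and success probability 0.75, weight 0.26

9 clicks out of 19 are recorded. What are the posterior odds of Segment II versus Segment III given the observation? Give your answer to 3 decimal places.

1.131

Since P(k|x) ∝ π_k f_k(x), the posterior odds are π_i f_i(x) / (π_j f_j(x)).
Component likelihoods at x = 9 clicks out of 19:
  f_I = C(19,9)·0.15^9·0.85^10 = 92378·3.84434e-08·0.196874 = 0.000699164
  f_II = C(19,9)·0.48^9·0.52^10 = 92378·0.00135261·0.00144555 = 0.180623
  f_III = C(19,9)·0.50^9·0.50^10 = 92378·0.00195312·0.000976562 = 0.176197
  f_IV = C(19,9)·0.75^9·0.25^10 = 92378·0.0750847·9.53674e-07 = 0.00661485
0.0577994 / 0.0510971 ≈ 1.131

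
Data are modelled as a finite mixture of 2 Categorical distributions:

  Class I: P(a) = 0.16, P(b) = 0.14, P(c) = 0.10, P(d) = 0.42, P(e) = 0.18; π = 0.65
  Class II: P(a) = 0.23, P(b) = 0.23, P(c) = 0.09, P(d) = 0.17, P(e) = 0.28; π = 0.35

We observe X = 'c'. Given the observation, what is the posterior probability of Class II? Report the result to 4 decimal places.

P(component k | x) = π_k·f_k(x) / marginal(x), where marginal(x) = Σ_j π_j·f_j(x).
Component likelihoods at x = 'c':
  f_I = P(c | comp) = 0.10
  f_II = P(c | comp) = 0.09
Prior × likelihood for each component:
  π_I·f_I = 0.65 × 0.1 = 0.065
  π_II·f_II = 0.35 × 0.09 = 0.0315
Marginal: 0.065 + 0.0315 = 0.0965
Responsibility of Class II: 0.0315 / 0.0965 ≈ 0.3264

0.3264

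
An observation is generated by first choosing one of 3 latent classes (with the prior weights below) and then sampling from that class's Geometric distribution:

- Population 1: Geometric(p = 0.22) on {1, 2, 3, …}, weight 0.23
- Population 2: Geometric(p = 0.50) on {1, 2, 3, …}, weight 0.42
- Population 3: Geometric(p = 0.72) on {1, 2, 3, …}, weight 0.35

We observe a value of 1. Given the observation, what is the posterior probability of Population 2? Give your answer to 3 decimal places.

Apply Bayes' rule: the posterior for each component is proportional to its prior times its likelihood at x.
Evaluate each component's likelihood at the observed value:
  f_1 = 0.22
  f_2 = 0.5
  f_3 = 0.72
Weight by the priors:
  P(Z=1)·f_1 = 0.23 × 0.22 = 0.0506
  P(Z=2)·f_2 = 0.42 × 0.5 = 0.21
  P(Z=3)·f_3 = 0.35 × 0.72 = 0.252
Normaliser: 0.0506 + 0.21 + 0.252 = 0.5126
So the posterior for Population 2 is 0.21 / 0.5126 ≈ 0.410.

0.410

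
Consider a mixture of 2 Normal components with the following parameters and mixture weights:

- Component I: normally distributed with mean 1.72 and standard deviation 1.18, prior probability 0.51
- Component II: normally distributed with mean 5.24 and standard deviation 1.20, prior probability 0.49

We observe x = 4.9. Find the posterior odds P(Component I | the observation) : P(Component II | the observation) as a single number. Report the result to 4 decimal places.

Only the two components matter; the odds are (π_i f_i(x)) / (π_j f_j(x)).
Evaluate each component's likelihood at the observed value:
  L_I = 0.00895326
  L_II = 0.319372
0.00456616 / 0.156492 ≈ 0.0292

0.0292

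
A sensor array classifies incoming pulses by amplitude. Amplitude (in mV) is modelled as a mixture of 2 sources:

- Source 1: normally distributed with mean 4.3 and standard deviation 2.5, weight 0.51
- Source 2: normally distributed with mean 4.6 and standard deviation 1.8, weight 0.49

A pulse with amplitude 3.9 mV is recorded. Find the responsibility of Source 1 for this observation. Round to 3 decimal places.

Posterior ∝ prior × likelihood, so P(k | x) ∝ π_k f_k(x); normalise over all components.
Normal densities:
  f_1 = (1/(2.5·√(2π)))·exp(−(3.9−4.3)²/(2·2.5²)) = 0.159577·exp(-0.01280) = 0.157547
  f_2 = (1/(1.8·√(2π)))·exp(−(3.9−4.6)²/(2·1.8²)) = 0.221635·exp(-0.07562) = 0.205493
Unnormalised posteriors:
  π_1·f_1 = 0.51 × 0.157547 = 0.0803491
  π_2·f_2 = 0.49 × 0.205493 = 0.100692
Sum: 0.0803491 + 0.100692 = 0.181041
So the posterior for Source 1 is 0.0803491 / 0.181041 ≈ 0.444.

0.444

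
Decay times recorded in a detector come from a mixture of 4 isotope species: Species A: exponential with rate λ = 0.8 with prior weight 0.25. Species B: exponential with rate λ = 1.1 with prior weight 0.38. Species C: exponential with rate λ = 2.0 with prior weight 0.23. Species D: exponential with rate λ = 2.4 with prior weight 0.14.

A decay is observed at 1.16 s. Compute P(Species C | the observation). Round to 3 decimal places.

The responsibility of component k is w_k f_k(x) divided by Σ_j w_j f_j(x).
Evaluate each component's likelihood at the observed value:
  L_A = 0.8·e^(−0.8·1.16) = 0.8·e^(−0.9280) = 0.316275
  L_B = 1.1·e^(−1.1·1.16) = 1.1·e^(−1.2760) = 0.307067
  L_C = 2.0·e^(−2.0·1.16) = 2.0·e^(−2.3200) = 0.196547
  L_D = 2.4·e^(−2.4·1.16) = 2.4·e^(−2.7840) = 0.148298
Unnormalised posteriors:
  w_A·L_A = 0.25 × 0.316275 = 0.0790687
  w_B·L_B = 0.38 × 0.307067 = 0.116685
  w_C·L_C = 0.23 × 0.196547 = 0.0452058
  w_D·L_D = 0.14 × 0.148298 = 0.0207617
Marginal: 0.0790687 + 0.116685 + 0.0452058 + 0.0207617 = 0.261722
Responsibility of Species C: 0.0452058 / 0.261722 ≈ 0.173

0.173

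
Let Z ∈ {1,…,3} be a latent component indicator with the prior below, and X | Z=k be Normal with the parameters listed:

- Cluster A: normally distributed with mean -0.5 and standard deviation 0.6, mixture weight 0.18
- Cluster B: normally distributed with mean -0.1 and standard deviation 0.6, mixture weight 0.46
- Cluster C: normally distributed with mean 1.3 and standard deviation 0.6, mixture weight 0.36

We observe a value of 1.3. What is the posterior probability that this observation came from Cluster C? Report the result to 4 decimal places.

By Bayes' theorem, P(k | x) = P(Z=k) f_k(x) / Σ_j P(Z=j) f_j(x).
Normal densities:
  L_A = (1/(0.6·√(2π)))·exp(−(1.3−-0.5)²/(2·0.6²)) = 0.664904·exp(-4.50000) = 0.00738641
  L_B = (1/(0.6·√(2π)))·exp(−(1.3−-0.1)²/(2·0.6²)) = 0.664904·exp(-2.72222) = 0.0437031
  L_C = (1/(0.6·√(2π)))·exp(−(1.3−1.3)²/(2·0.6²)) = 0.664904·exp(-0.00000) = 0.664904
Prior × likelihood for each component:
  P(Z=A)·L_A = 0.18 × 0.00738641 = 0.00132955
  P(Z=B)·L_B = 0.46 × 0.0437031 = 0.0201034
  P(Z=C)·L_C = 0.36 × 0.664904 = 0.239365
Sum: 0.00132955 + 0.0201034 + 0.239365 = 0.260798
Responsibility of Cluster C: 0.239365 / 0.260798 ≈ 0.9178

0.9178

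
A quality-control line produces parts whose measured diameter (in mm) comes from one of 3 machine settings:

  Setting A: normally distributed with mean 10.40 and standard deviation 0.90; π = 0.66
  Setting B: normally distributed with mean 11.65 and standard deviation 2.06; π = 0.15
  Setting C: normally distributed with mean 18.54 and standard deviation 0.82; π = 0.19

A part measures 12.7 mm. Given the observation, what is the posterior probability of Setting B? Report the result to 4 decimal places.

0.6955

The responsibility of component k is w_k f_k(x) divided by Σ_j w_j f_j(x).
Normal densities:
  L_A = (1/(0.90·√(2π)))·exp(−(12.7−10.40)²/(2·0.90²)) = 0.443269·exp(-3.26543) = 0.0169242
  L_B = (1/(2.06·√(2π)))·exp(−(12.7−11.65)²/(2·2.06²)) = 0.193661·exp(-0.12990) = 0.17007
  L_C = (1/(0.82·√(2π)))·exp(−(12.7−18.54)²/(2·0.82²)) = 0.486515·exp(-25.36109) = 4.70883e-12
Prior × likelihood for each component:
  w_A·L_A = 0.66 × 0.0169242 = 0.01117
  w_B·L_B = 0.15 × 0.17007 = 0.0255105
  w_C·L_C = 0.19 × 4.70883e-12 = 8.94677e-13
Evidence: 0.01117 + 0.0255105 + 8.94677e-13 = 0.0366805
P(Setting B | x) ≈ 0.6955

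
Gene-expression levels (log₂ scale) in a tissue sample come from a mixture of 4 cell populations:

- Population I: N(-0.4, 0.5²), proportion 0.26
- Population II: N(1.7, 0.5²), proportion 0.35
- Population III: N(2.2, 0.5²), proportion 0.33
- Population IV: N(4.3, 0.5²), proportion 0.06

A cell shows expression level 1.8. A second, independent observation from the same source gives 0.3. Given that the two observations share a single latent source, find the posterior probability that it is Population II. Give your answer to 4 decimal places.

Apply Bayes' rule: the posterior for each component is proportional to its prior times its likelihood at x.
Since both observations come from the same component, the likelihood for component k is f_k(x₁)·f_k(x₂).
  L_I = [(1/(0.5·√(2π)))·exp(−(1.8−-0.4)²/(2·0.5²)) = 0.797885·exp(-9.68000) = 4.98849e-05] × [0.299455] = 1.49383e-05
  L_II = [(1/(0.5·√(2π)))·exp(−(1.8−1.7)²/(2·0.5²)) = 0.797885·exp(-0.02000) = 0.782085] × [0.0158309] = 0.0123811
  L_III = [(1/(0.5·√(2π)))·exp(−(1.8−2.2)²/(2·0.5²)) = 0.797885·exp(-0.32000) = 0.579383] × [0.000583894] = 0.000338298
  L_IV = [(1/(0.5·√(2π)))·exp(−(1.8−4.3)²/(2·0.5²)) = 0.797885·exp(-12.50000) = 2.97344e-06] × [1.01045e-14] = 3.00452e-20
Weight by the priors:
  π_I·L_I = 0.26 × 1.49383e-05 = 3.88396e-06
  π_II·L_II = 0.35 × 0.0123811 = 0.00433339
  π_III·L_III = 0.33 × 0.000338298 = 0.000111638
  π_IV·L_IV = 0.06 × 3.00452e-20 = 1.80271e-21
Marginal: 3.88396e-06 + 0.00433339 + 0.000111638 + 1.80271e-21 = 0.00444891
So the posterior for Population II is 0.00433339 / 0.00444891 ≈ 0.9740.

0.9740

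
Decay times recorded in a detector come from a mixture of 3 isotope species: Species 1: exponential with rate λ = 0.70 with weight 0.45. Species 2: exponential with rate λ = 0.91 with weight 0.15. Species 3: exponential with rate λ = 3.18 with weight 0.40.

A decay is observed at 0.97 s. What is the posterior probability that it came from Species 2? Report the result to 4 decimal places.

By Bayes' theorem, P(k | x) = w_k f_k(x) / Σ_j w_j f_j(x).
Evaluate each component's likelihood at the observed value:
  f_1 = 0.70·e^(−0.70·0.97) = 0.70·e^(−0.6790) = 0.354987
  f_2 = 0.91·e^(−0.91·0.97) = 0.91·e^(−0.8827) = 0.376435
  f_3 = 3.18·e^(−3.18·0.97) = 3.18·e^(−3.0846) = 0.14548
Prior × likelihood for each component:
  w_1·f_1 = 0.45 × 0.354987 = 0.159744
  w_2·f_2 = 0.15 × 0.376435 = 0.0564652
  w_3·f_3 = 0.40 × 0.14548 = 0.0581919
Denominator: 0.159744 + 0.0564652 + 0.0581919 = 0.274401
So the posterior for Species 2 is 0.0564652 / 0.274401 ≈ 0.2058.

0.2058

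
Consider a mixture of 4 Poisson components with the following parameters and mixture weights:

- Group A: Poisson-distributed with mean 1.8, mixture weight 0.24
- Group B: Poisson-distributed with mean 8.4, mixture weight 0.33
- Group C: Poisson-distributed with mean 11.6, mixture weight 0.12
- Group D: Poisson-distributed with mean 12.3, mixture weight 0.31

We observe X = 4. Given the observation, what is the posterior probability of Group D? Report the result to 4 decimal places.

0.0385

P(component k | x) = π_k·f_k(x) / marginal(x), where marginal(x) = Σ_j π_j·f_j(x).
Poisson probabilities:
  f_A = e^(−1.8)·1.8^4/4! = 0.0723017
  f_B = e^(−8.4)·8.4^4/4! = 0.0466479
  f_C = e^(−11.6)·11.6^4/4! = 0.0069152
  f_D = e^(−12.3)·12.3^4/4! = 0.00434097
Prior × likelihood for each component:
  π_A·f_A = 0.24 × 0.0723017 = 0.0173524
  π_B·f_B = 0.33 × 0.0466479 = 0.0153938
  π_C·f_C = 0.12 × 0.0069152 = 0.000829824
  π_D·f_D = 0.31 × 0.00434097 = 0.0013457
Sum: 0.0173524 + 0.0153938 + 0.000829824 + 0.0013457 = 0.0349218
So the posterior for Group D is 0.0013457 / 0.0349218 ≈ 0.0385.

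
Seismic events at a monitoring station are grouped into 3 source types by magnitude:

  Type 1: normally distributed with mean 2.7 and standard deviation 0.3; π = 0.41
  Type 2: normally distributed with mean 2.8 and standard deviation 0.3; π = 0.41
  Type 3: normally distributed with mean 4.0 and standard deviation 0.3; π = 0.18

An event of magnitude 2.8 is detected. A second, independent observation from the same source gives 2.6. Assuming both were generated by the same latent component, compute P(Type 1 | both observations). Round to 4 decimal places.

0.5277

By Bayes' theorem, P(k | x) = P(Z=k) f_k(x) / Σ_j P(Z=j) f_j(x).
Since both observations come from the same component, the likelihood for component k is f_k(x₁)·f_k(x₂).
  f_1 = [1.25794] × [1.25794] = 1.58242
  f_2 = [1.32981] × [1.06483] = 1.41601
  f_3 = [0.000446101] × [2.48202e-05] = 1.10723e-08
Weight by the priors:
  P(Z=1)·f_1 = 0.41 × 1.58242 = 0.648794
  P(Z=2)·f_2 = 0.41 × 1.41601 = 0.580566
  P(Z=3)·f_3 = 0.18 × 1.10723e-08 = 1.99301e-09
Normaliser: 0.648794 + 0.580566 + 1.99301e-09 = 1.22936
P(Type 1 | data) = 0.648794 / 1.22936 ≈ 0.5277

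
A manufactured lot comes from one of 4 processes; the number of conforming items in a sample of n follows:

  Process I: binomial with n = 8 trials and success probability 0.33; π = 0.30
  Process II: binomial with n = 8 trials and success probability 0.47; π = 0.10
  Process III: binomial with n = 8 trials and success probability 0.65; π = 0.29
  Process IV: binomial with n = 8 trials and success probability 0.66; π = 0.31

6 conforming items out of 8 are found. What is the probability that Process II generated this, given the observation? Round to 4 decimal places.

Apply Bayes' rule: the posterior for each component is proportional to its prior times its likelihood at x.
Binomial probabilities:
  L_I = 0.0162327
  L_II = 0.0847807
  L_III = 0.258687
  L_IV = 0.267534
Prior × likelihood for each component:
  π_I·L_I = 0.30 × 0.0162327 = 0.00486982
  π_II·L_II = 0.10 × 0.0847807 = 0.00847807
  π_III·L_III = 0.29 × 0.258687 = 0.0750192
  π_IV·L_IV = 0.31 × 0.267534 = 0.0829356
Normaliser: 0.00486982 + 0.00847807 + 0.0750192 + 0.0829356 = 0.171303
Responsibility of Process II: 0.00847807 / 0.171303 ≈ 0.0495

0.0495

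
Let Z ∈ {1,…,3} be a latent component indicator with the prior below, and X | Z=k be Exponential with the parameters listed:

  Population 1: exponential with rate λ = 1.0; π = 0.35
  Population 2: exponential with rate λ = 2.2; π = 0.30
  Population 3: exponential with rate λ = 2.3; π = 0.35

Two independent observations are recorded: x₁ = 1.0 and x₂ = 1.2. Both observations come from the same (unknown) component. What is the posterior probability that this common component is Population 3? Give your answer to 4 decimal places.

0.1895

The responsibility of component k is π_k f_k(x) divided by Σ_j π_j f_j(x).
Since both observations come from the same component, the likelihood for component k is f_k(x₁)·f_k(x₂).
  f_1 = [0.367879] × [0.301194] = 0.110803
  f_2 = [0.243767] × [0.156995] = 0.0382701
  f_3 = [0.230595] × [0.145571] = 0.033568
Prior × likelihood for each component:
  π_1·f_1 = 0.35 × 0.110803 = 0.0387811
  π_2·f_2 = 0.30 × 0.0382701 = 0.011481
  π_3·f_3 = 0.35 × 0.033568 = 0.0117488
Normaliser: 0.0387811 + 0.011481 + 0.0117488 = 0.062011
Responsibility of Population 3: 0.0117488 / 0.062011 ≈ 0.1895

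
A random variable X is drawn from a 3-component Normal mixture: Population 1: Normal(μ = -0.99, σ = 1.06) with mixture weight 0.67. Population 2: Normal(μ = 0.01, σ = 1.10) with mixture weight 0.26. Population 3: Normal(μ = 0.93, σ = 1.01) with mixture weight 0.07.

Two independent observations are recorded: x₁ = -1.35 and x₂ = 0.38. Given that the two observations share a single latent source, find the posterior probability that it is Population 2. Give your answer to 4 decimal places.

0.2754

Apply Bayes' rule: the posterior for each component is proportional to its prior times its likelihood at x.
Since both observations come from the same component, the likelihood for component k is f_k(x₁)·f_k(x₂).
  p_1 = [(1/(1.06·√(2π)))·exp(−(-1.35−-0.99)²/(2·1.06²)) = 0.376361·exp(-0.05767) = 0.355269] × [0.163258] = 0.0580005
  p_2 = [(1/(1.10·√(2π)))·exp(−(-1.35−0.01)²/(2·1.10²)) = 0.362675·exp(-0.76430) = 0.168883] × [0.342728] = 0.0578811
  p_3 = [(1/(1.01·√(2π)))·exp(−(-1.35−0.93)²/(2·1.01²)) = 0.394992·exp(-2.54799) = 0.0309039] × [0.340562] = 0.0105247
Weight by the priors:
  w_1·p_1 = 0.67 × 0.0580005 = 0.0388603
  w_2·p_2 = 0.26 × 0.0578811 = 0.0150491
  w_3·p_3 = 0.07 × 0.0105247 = 0.000736727
Marginal: 0.0388603 + 0.0150491 + 0.000736727 = 0.0546461
Responsibility of Population 2: 0.0150491 / 0.0546461 ≈ 0.2754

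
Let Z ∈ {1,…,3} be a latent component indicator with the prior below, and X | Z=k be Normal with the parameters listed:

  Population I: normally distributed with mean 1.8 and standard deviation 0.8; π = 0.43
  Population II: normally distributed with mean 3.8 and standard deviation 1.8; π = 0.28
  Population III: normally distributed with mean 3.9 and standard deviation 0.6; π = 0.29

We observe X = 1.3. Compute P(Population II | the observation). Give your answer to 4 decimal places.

Posterior ∝ prior × likelihood, so P(k | x) ∝ w_k f_k(x); normalise over all components.
Component likelihoods at x = 1.3:
  p_I = (1/(0.8·√(2π)))·exp(−(1.3−1.8)²/(2·0.8²)) = 0.498678·exp(-0.19531) = 0.410201
  p_II = (1/(1.8·√(2π)))·exp(−(1.3−3.8)²/(2·1.8²)) = 0.221635·exp(-0.96451) = 0.0844808
  p_III = (1/(0.6·√(2π)))·exp(−(1.3−3.9)²/(2·0.6²)) = 0.664904·exp(-9.38889) = 5.56181e-05
Multiply by the mixture weights:
  w_I·p_I = 0.43 × 0.410201 = 0.176387
  w_II·p_II = 0.28 × 0.0844808 = 0.0236546
  w_III·p_III = 0.29 × 5.56181e-05 = 1.61293e-05
Normaliser: 0.176387 + 0.0236546 + 1.61293e-05 = 0.200057
So the posterior for Population II is 0.0236546 / 0.200057 ≈ 0.1182.

0.1182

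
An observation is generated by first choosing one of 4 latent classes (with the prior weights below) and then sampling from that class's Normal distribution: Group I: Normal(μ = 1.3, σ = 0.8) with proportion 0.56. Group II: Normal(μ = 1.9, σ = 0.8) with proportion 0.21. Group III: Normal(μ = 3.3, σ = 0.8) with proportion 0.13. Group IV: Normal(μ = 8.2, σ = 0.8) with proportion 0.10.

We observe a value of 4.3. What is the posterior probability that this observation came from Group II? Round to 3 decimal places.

0.037

P(component k | x) = P(Z=k)·f_k(x) / marginal(x), where marginal(x) = Σ_j P(Z=j)·f_j(x).
Evaluate each component's likelihood at the observed value:
  L_I = (1/(0.8·√(2π)))·exp(−(4.3−1.3)²/(2·0.8²)) = 0.498678·exp(-7.03125) = 0.000440745
  L_II = (1/(0.8·√(2π)))·exp(−(4.3−1.9)²/(2·0.8²)) = 0.498678·exp(-4.50000) = 0.00553981
  L_III = (1/(0.8·√(2π)))·exp(−(4.3−3.3)²/(2·0.8²)) = 0.498678·exp(-0.78125) = 0.228311
  L_IV = (1/(0.8·√(2π)))·exp(−(4.3−8.2)²/(2·0.8²)) = 0.498678·exp(-11.88281) = 3.44493e-06
Weight by the priors:
  P(Z=I)·L_I = 0.56 × 0.000440745 = 0.000246817
  P(Z=II)·L_II = 0.21 × 0.00553981 = 0.00116336
  P(Z=III)·L_III = 0.13 × 0.228311 = 0.0296805
  P(Z=IV)·L_IV = 0.10 × 3.44493e-06 = 3.44493e-07
Evidence: 0.000246817 + 0.00116336 + 0.0296805 + 3.44493e-07 = 0.031091
P(Group II | the observation) = 0.00116336 / 0.031091 ≈ 0.037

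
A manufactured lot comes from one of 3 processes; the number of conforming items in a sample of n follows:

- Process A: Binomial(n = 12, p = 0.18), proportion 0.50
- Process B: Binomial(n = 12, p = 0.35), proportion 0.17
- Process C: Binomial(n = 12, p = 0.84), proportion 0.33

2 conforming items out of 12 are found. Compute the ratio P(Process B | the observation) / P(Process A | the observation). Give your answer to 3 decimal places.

Posterior odds = (π_i f_i(x)) / (π_j f_j(x)); the normalising sum cancels.
Component likelihoods at x = 2 conforming items out of 12:
  f_A = C(12,2)·0.18^2·0.82^10 = 66·0.0324·0.137448 = 0.293919
  f_B = C(12,2)·0.35^2·0.65^10 = 66·0.1225·0.0134627 = 0.108846
  f_C = C(12,2)·0.84^2·0.16^10 = 66·0.7056·1.09951e-08 = 5.12038e-07
Odds = (0.17/0.50) × (0.108846/0.293919) = 0.34 × 0.370328 ≈ 0.126

0.126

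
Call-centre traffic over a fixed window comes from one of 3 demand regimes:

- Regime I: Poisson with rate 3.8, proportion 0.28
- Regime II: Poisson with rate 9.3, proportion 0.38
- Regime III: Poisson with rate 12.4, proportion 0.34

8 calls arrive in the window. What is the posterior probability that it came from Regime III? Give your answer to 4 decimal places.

By Bayes' theorem, P(k | x) = π_k f_k(x) / Σ_j π_j f_j(x).
Evaluate each component's likelihood at the observed value:
  L_I = 0.0241229
  L_II = 0.126883
  L_III = 0.0570954
Multiply by the mixture weights:
  π_I·L_I = 0.28 × 0.0241229 = 0.00675441
  π_II·L_II = 0.38 × 0.126883 = 0.0482156
  π_III·L_III = 0.34 × 0.0570954 = 0.0194124
Evidence: 0.00675441 + 0.0482156 + 0.0194124 = 0.0743825
Responsibility of Regime III: 0.0194124 / 0.0743825 ≈ 0.2610

0.2610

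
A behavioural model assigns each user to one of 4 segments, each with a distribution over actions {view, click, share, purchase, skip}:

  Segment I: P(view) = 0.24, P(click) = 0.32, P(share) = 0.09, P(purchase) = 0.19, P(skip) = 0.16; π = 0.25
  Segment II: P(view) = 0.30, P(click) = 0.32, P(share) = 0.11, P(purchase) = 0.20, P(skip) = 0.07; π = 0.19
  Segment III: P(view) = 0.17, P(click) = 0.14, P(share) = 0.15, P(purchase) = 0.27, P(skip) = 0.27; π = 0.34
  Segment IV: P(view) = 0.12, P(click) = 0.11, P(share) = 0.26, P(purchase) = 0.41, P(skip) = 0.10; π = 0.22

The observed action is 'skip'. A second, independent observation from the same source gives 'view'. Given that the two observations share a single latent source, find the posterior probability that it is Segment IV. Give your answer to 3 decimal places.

P(component k | x) = P(Z=k)·f_k(x) / marginal(x), where marginal(x) = Σ_j P(Z=j)·f_j(x).
Since both observations come from the same component, the likelihood for component k is f_k(x₁)·f_k(x₂).
  L_I = [0.16] × [0.24] = 0.0384
  L_II = [0.07] × [0.3] = 0.021
  L_III = [0.27] × [0.17] = 0.0459
  L_IV = [0.1] × [0.12] = 0.012
Weight by the priors:
  P(Z=I)·L_I = 0.25 × 0.0384 = 0.0096
  P(Z=II)·L_II = 0.19 × 0.021 = 0.00399
  P(Z=III)·L_III = 0.34 × 0.0459 = 0.015606
  P(Z=IV)·L_IV = 0.22 × 0.012 = 0.00264
Normaliser: 0.0096 + 0.00399 + 0.015606 + 0.00264 = 0.031836
P(Segment IV | x₁, x₂) ≈ 0.083

0.083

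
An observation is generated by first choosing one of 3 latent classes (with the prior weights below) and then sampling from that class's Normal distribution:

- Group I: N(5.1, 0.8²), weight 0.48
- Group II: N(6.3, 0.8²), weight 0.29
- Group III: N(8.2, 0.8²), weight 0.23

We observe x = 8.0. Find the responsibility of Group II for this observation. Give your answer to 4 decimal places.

Posterior ∝ prior × likelihood, so P(k | x) ∝ π_k f_k(x); normalise over all components.
Normal densities:
  p_I = 0.000698827
  p_II = 0.0521512
  p_III = 0.483335
Unnormalised posteriors:
  π_I·p_I = 0.48 × 0.000698827 = 0.000335437
  π_II·p_II = 0.29 × 0.0521512 = 0.0151239
  π_III·p_III = 0.23 × 0.483335 = 0.111167
Normaliser: 0.000335437 + 0.0151239 + 0.111167 = 0.126626
Responsibility of Group II: 0.0151239 / 0.126626 ≈ 0.1194

0.1194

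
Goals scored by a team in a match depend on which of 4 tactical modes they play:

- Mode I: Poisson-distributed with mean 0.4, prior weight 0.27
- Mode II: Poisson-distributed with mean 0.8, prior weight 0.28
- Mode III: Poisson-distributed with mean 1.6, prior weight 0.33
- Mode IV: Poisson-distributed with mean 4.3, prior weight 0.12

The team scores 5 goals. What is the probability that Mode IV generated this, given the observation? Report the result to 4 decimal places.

0.7634

By Bayes' theorem, P(k | x) = P(Z=k) f_k(x) / Σ_j P(Z=j) f_j(x).
Component likelihoods at x = 5 goals:
  L_I = e^(−0.4)·0.4^5/5! = 5.72006e-05
  L_II = e^(−0.8)·0.8^5/5! = 0.00122697
  L_III = e^(−1.6)·1.6^5/5! = 0.017642
  L_IV = e^(−4.3)·4.3^5/5! = 0.166224
Unnormalised posteriors:
  P(Z=I)·L_I = 0.27 × 5.72006e-05 = 1.54442e-05
  P(Z=II)·L_II = 0.28 × 0.00122697 = 0.000343551
  P(Z=III)·L_III = 0.33 × 0.017642 = 0.00582186
  P(Z=IV)·L_IV = 0.12 × 0.166224 = 0.0199469
Normaliser: 1.54442e-05 + 0.000343551 + 0.00582186 + 0.0199469 = 0.0261278
P(Mode IV | data) ≈ 0.7634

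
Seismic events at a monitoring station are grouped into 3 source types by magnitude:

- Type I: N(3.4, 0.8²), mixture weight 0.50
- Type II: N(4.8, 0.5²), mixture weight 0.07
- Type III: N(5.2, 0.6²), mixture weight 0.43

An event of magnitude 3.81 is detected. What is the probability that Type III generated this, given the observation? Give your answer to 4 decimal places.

0.0794

Apply Bayes' rule: the posterior for each component is proportional to its prior times its likelihood at x.
Evaluate each component's likelihood at the observed value:
  p_I = (1/(0.8·√(2π)))·exp(−(3.81−3.4)²/(2·0.8²)) = 0.498678·exp(-0.13133) = 0.437306
  p_II = (1/(0.5·√(2π)))·exp(−(3.81−4.8)²/(2·0.5²)) = 0.797885·exp(-1.96020) = 0.112366
  p_III = (1/(0.6·√(2π)))·exp(−(3.81−5.2)²/(2·0.6²)) = 0.664904·exp(-2.68347) = 0.0454299
Weight by the priors:
  π_I·p_I = 0.50 × 0.437306 = 0.218653
  π_II·p_II = 0.07 × 0.112366 = 0.00786564
  π_III·p_III = 0.43 × 0.0454299 = 0.0195349
Evidence: 0.218653 + 0.00786564 + 0.0195349 = 0.246053
P(Type III | data) ≈ 0.0794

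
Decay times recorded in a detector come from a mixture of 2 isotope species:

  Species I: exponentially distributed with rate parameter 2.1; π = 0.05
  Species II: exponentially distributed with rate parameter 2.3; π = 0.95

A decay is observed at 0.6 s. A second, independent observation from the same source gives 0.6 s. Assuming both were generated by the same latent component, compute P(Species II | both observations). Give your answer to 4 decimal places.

0.9472

Posterior ∝ prior × likelihood, so P(k | x) ∝ π_k f_k(x); normalise over all components.
Since both observations come from the same component, the likelihood for component k is f_k(x₁)·f_k(x₂).
  p_I = [2.1·e^(−2.1·0.6) = 2.1·e^(−1.2600) = 0.595673] × [0.595673] = 0.354827
  p_II = [2.3·e^(−2.3·0.6) = 2.3·e^(−1.3800) = 0.578631] × [0.578631] = 0.334813
Weight by the priors:
  π_I·p_I = 0.05 × 0.354827 = 0.0177413
  π_II·p_II = 0.95 × 0.334813 = 0.318073
Marginal: 0.0177413 + 0.318073 = 0.335814
Responsibility of Species II: 0.318073 / 0.335814 ≈ 0.9472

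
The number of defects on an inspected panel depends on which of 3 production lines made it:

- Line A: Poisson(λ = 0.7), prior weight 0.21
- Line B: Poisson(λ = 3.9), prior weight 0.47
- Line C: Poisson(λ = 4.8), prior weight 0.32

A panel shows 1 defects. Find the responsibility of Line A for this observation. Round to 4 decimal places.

0.5947

The responsibility of component k is w_k f_k(x) divided by Σ_j w_j f_j(x).
Evaluate each component's likelihood at the observed value:
  p_A = e^(−0.7)·0.7^1/1! = 0.34761
  p_B = e^(−3.9)·3.9^1/1! = 0.0789435
  p_C = e^(−4.8)·4.8^1/1! = 0.0395028
Unnormalised posteriors:
  w_A·p_A = 0.21 × 0.34761 = 0.072998
  w_B·p_B = 0.47 × 0.0789435 = 0.0371034
  w_C·p_C = 0.32 × 0.0395028 = 0.0126409
Denominator: 0.072998 + 0.0371034 + 0.0126409 = 0.122742
So the posterior for Line A is 0.072998 / 0.122742 ≈ 0.5947.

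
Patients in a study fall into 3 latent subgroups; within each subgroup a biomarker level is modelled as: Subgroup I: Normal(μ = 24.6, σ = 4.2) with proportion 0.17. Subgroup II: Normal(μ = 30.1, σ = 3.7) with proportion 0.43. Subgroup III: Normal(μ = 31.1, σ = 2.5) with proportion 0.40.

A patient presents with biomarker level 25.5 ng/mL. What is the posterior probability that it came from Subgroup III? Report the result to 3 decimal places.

The responsibility of component k is π_k f_k(x) divided by Σ_j π_j f_j(x).
Component likelihoods at x = 25.5 ng/mL:
  f_I = 0.0928303
  f_II = 0.0497822
  f_III = 0.0129841
Prior × likelihood for each component:
  π_I·f_I = 0.17 × 0.0928303 = 0.0157812
  π_II·f_II = 0.43 × 0.0497822 = 0.0214063
  π_III·f_III = 0.40 × 0.0129841 = 0.00519364
Evidence: 0.0157812 + 0.0214063 + 0.00519364 = 0.0423811
P(Subgroup III | data) ≈ 0.123

0.123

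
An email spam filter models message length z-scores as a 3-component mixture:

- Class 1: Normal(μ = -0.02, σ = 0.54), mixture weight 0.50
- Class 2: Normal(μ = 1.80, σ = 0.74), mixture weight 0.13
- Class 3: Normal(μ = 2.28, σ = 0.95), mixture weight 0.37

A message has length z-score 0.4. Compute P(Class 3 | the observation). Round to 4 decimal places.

By Bayes' theorem, P(k | x) = π_k f_k(x) / Σ_j π_j f_j(x).
Evaluate each component's likelihood at the observed value:
  f_1 = (1/(0.54·√(2π)))·exp(−(0.4−-0.02)²/(2·0.54²)) = 0.738782·exp(-0.30247) = 0.545953
  f_2 = (1/(0.74·√(2π)))·exp(−(0.4−1.80)²/(2·0.74²)) = 0.539111·exp(-1.78963) = 0.0900436
  f_3 = (1/(0.95·√(2π)))·exp(−(0.4−2.28)²/(2·0.95²)) = 0.419939·exp(-1.95812) = 0.0592635
Multiply by the mixture weights:
  π_1·f_1 = 0.50 × 0.545953 = 0.272977
  π_2·f_2 = 0.13 × 0.0900436 = 0.0117057
  π_3·f_3 = 0.37 × 0.0592635 = 0.0219275
Marginal: 0.272977 + 0.0117057 + 0.0219275 = 0.30661
P(Class 3 | 0.4) = 0.0219275 / 0.30661 ≈ 0.0715

0.0715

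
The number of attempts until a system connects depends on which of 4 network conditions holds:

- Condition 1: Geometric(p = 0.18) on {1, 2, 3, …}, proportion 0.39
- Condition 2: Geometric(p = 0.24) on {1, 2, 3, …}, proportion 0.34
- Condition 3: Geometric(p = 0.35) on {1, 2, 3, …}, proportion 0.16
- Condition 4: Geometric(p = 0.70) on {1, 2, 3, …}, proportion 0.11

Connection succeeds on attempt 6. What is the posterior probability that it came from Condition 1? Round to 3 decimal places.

By Bayes' theorem, P(k | x) = π_k f_k(x) / Σ_j π_j f_j(x).
Evaluate each component's likelihood at the observed value:
  p_1 = 0.0667332
  p_2 = 0.0608526
  p_3 = 0.0406102
  p_4 = 0.001701
Multiply by the mixture weights:
  π_1·p_1 = 0.39 × 0.0667332 = 0.0260259
  π_2·p_2 = 0.34 × 0.0608526 = 0.0206899
  π_3·p_3 = 0.16 × 0.0406102 = 0.00649763
  π_4·p_4 = 0.11 × 0.001701 = 0.00018711
Marginal: 0.0260259 + 0.0206899 + 0.00649763 + 0.00018711 = 0.0534006
Responsibility of Condition 1: 0.0260259 / 0.0534006 ≈ 0.487

0.487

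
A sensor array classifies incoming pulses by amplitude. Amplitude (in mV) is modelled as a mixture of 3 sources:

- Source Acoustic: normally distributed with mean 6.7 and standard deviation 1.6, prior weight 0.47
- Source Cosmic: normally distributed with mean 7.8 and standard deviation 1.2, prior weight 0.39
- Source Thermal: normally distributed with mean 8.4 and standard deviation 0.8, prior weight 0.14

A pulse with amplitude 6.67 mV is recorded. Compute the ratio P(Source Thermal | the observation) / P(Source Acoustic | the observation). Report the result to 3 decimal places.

Since P(k|x) ∝ w_k f_k(x), the posterior odds are w_i f_i(x) / (w_j f_j(x)).
Evaluate each component's likelihood at the observed value:
  L_Acoustic = 0.249295
  L_Cosmic = 0.213391
  L_Thermal = 0.0481229
0.0067372 / 0.117169 ≈ 0.057

0.057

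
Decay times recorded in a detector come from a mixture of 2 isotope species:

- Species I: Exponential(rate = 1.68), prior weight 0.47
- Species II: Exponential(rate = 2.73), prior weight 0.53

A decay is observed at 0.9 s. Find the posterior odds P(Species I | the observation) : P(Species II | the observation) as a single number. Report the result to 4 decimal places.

The posterior odds equal the prior odds times the likelihood ratio: (w_i/w_j)·(f_i(x)/f_j(x)).
Exponential densities:
  L_I = 0.370387
  L_II = 0.233938
Posterior odds = (w_I·L_I) / (w_II·L_II) = (0.47·0.370387) / (0.53·0.233938) = 0.174082 / 0.123987 ≈ 1.4040

1.4040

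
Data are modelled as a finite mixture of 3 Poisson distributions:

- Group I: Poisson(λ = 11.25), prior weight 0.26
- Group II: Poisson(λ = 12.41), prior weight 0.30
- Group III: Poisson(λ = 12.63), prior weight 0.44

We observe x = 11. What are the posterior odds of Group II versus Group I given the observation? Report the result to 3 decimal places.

Since P(k|x) ∝ π_k f_k(x), the posterior odds are π_i f_i(x) / (π_j f_j(x)).
Evaluate each component's likelihood at the observed value:
  p_I = 0.119044
  p_II = 0.109835
  p_III = 0.10694
Posterior odds = (π_II·p_II) / (π_I·p_I) = (0.30·0.109835) / (0.26·0.119044) = 0.0329504 / 0.0309516 ≈ 1.065

1.065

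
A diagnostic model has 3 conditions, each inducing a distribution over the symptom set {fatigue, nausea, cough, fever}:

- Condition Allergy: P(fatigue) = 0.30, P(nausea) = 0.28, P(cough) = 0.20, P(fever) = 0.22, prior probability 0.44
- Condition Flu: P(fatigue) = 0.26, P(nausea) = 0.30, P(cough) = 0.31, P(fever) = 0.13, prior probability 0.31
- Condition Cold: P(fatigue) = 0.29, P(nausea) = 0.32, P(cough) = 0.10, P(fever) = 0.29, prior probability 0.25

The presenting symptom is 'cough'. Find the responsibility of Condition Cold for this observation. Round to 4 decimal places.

0.1196

P(component k | x) = w_k·f_k(x) / marginal(x), where marginal(x) = Σ_j w_j·f_j(x).
Evaluate each component's likelihood at the observed value:
  f_Allergy = P(cough | comp) = 0.20
  f_Flu = P(cough | comp) = 0.31
  f_Cold = P(cough | comp) = 0.10
Prior × likelihood for each component:
  w_Allergy·f_Allergy = 0.44 × 0.2 = 0.088
  w_Flu·f_Flu = 0.31 × 0.31 = 0.0961
  w_Cold·f_Cold = 0.25 × 0.1 = 0.025
Normaliser: 0.088 + 0.0961 + 0.025 = 0.2091
Responsibility of Condition Cold: 0.025 / 0.2091 ≈ 0.1196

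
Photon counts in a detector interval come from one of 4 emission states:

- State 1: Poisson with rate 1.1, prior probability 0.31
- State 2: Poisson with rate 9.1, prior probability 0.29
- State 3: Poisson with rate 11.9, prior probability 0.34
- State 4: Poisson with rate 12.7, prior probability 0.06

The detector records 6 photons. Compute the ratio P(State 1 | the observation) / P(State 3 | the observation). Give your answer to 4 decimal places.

Only the two components matter; the odds are (w_i f_i(x)) / (w_j f_j(x)).
Component likelihoods at x = 6 photons:
  L_1 = 0.00081903
  L_2 = 0.0880716
  L_3 = 0.0267821
  L_4 = 0.0177807
Posterior odds = (w_1·L_1) / (w_3·L_3) = (0.31·0.00081903) / (0.34·0.0267821) = 0.000253899 / 0.00910592 ≈ 0.0279

0.0279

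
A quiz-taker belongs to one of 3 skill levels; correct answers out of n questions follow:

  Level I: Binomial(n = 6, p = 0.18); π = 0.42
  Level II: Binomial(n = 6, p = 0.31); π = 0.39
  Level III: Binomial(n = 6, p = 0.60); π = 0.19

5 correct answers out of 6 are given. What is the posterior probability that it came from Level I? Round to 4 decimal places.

P(component k | x) = π_k·f_k(x) / marginal(x), where marginal(x) = Σ_j π_j·f_j(x).
Component likelihoods at x = 5 correct answers out of 6:
  f_I = C(6,5)·0.18^5·0.82^1 = 6·0.000188957·0.82 = 0.000929667
  f_II = C(6,5)·0.31^5·0.69^1 = 6·0.00286292·0.69 = 0.0118525
  f_III = C(6,5)·0.60^5·0.40^1 = 6·0.07776·0.4 = 0.186624
Unnormalised posteriors:
  π_I·f_I = 0.42 × 0.000929667 = 0.00039046
  π_II·f_II = 0.39 × 0.0118525 = 0.00462246
  π_III·f_III = 0.19 × 0.186624 = 0.0354586
Normaliser: 0.00039046 + 0.00462246 + 0.0354586 = 0.0404715
So the posterior for Level I is 0.00039046 / 0.0404715 ≈ 0.0096.

0.0096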